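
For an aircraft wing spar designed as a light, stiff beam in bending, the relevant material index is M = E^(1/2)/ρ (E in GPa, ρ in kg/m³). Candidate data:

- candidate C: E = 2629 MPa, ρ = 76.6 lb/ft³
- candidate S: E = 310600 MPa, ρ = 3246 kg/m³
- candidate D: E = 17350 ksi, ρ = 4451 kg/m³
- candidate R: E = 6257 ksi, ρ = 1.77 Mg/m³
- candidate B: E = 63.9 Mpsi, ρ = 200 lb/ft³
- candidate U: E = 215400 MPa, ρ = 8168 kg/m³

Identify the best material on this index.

Convert each candidate to consistent units, then evaluate M:
  candidate C: E = 2.629 GPa, ρ = 1227 kg/m³
  candidate S: E = 310.6 GPa, ρ = 3246 kg/m³
  candidate D: E = 119.6 GPa, ρ = 4451 kg/m³
  candidate R: E = 43.14 GPa, ρ = 1770 kg/m³
  candidate B: E = 440.6 GPa, ρ = 3204 kg/m³
  candidate U: E = 215.4 GPa, ρ = 8168 kg/m³
  candidate B: M = 6.55×10⁻³
  candidate S: M = 5.43×10⁻³
  candidate R: M = 3.71×10⁻³
  candidate D: M = 2.46×10⁻³
  candidate U: M = 1.80×10⁻³
  candidate C: M = 1.32×10⁻³
The maximum is for candidate B.

candidate B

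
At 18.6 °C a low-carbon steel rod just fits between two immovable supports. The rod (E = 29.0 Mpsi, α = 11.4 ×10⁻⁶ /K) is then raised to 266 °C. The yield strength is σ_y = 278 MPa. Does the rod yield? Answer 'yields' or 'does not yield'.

E = 29.0 Mpsi = 199.9 GPa.
ΔT = 247.4 K. Constrained thermal stress σ = E·α·ΔT = 199.9×10³ MPa × 11.4×10⁻⁶ × 247.4 = 564 MPa (compressive).
Compare to σ_y = 278 MPa: σ ≥ σ_y, so it yields.

yields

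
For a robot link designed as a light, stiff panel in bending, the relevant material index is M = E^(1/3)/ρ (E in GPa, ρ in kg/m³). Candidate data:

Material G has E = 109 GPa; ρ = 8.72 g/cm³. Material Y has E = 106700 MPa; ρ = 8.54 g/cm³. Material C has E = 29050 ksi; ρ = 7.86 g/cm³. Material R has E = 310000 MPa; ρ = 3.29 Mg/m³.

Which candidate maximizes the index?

In SI units:
  material G: E = 109.0 GPa, ρ = 8720 kg/m³
  material Y: E = 106.7 GPa, ρ = 8540 kg/m³
  material C: E = 200.3 GPa, ρ = 7860 kg/m³
  material R: E = 310.0 GPa, ρ = 3290 kg/m³
  material R: M = 2.06×10⁻³
  material C: M = 0.744×10⁻³
  material Y: M = 0.555×10⁻³
  material G: M = 0.548×10⁻³
Material R has the largest M.

material R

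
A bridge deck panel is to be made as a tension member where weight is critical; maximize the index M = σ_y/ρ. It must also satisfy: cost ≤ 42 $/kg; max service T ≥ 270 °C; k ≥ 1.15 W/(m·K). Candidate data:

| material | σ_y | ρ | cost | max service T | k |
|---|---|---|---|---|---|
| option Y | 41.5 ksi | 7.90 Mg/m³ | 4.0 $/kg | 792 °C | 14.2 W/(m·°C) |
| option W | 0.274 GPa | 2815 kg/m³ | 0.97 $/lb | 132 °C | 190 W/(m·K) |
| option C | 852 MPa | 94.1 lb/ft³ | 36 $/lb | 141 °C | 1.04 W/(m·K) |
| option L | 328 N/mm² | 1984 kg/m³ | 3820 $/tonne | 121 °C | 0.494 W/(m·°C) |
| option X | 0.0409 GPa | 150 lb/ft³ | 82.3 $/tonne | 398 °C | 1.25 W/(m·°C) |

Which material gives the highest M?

Screen on constraints: cost ≤ 42 $/kg; max service T ≥ 270 °C; k ≥ 1.15 W/(m·K). Survivors: option Y, option X.
Putting every candidate on a common basis:
  option Y: σ_y = 286.1 MPa, ρ = 7900 kg/m³
  option X: σ_y = 40.90 MPa, ρ = 2403 kg/m³
  option Y: M = 36.2 kN·m/kg
  option X: M = 17.0 kN·m/kg
Option Y has the largest M.

option Y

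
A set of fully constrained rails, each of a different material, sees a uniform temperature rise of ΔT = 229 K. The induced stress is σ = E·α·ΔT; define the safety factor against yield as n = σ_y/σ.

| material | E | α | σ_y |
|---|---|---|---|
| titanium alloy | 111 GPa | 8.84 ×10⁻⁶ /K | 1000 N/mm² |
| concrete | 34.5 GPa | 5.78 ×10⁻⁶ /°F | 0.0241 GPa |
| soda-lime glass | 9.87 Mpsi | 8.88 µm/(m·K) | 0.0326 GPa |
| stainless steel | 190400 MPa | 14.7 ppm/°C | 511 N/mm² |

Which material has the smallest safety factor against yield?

soda-lime glass

With everything in SI (GPa, ×10⁻⁶/K, MPa):
  titanium alloy: E = 111.0, α = 8.84, σ_y = 1000 → σ = 225 MPa, n = 4.45
  concrete: E = 34.50, α = 10.4, σ_y = 24.10 → σ = 82.2 MPa, n = 0.293
  soda-lime glass: E = 68.05, α = 8.88, σ_y = 32.60 → σ = 138 MPa, n = 0.236
  stainless steel: E = 190.4, α = 14.7, σ_y = 511.0 → σ = 641 MPa, n = 0.797
Smallest n: soda-lime glass with n = 0.236.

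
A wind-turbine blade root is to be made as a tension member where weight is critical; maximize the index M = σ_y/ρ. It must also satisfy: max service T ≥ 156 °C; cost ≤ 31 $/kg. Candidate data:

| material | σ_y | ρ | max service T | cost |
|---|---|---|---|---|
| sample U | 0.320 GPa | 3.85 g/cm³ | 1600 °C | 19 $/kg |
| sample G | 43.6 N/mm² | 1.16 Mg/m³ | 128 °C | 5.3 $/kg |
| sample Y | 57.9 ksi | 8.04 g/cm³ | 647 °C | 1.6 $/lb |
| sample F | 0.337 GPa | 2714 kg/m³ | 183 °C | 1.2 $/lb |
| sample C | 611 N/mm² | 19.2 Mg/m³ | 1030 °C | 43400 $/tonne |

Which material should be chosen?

Screen on constraints: max service T ≥ 156 °C; cost ≤ 31 $/kg. Survivors: sample U, sample Y, sample F.
In SI units:
  sample U: σ_y = 320.0 MPa, ρ = 3850 kg/m³
  sample Y: σ_y = 399.2 MPa, ρ = 8040 kg/m³
  sample F: σ_y = 337.0 MPa, ρ = 2714 kg/m³
  sample F: M = 124 kN·m/kg
  sample U: M = 83.1 kN·m/kg
  sample Y: M = 49.7 kN·m/kg
Sample F has the largest M.

sample F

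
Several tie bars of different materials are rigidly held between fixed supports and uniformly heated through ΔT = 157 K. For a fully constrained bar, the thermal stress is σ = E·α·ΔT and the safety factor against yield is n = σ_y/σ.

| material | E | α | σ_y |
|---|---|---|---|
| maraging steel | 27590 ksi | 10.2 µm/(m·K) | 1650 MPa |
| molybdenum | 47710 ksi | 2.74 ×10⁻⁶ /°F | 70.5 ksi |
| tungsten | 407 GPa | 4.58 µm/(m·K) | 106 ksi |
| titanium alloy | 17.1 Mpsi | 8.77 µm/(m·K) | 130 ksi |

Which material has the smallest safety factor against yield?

molybdenum

Per material, after unit conversion:
  maraging steel: E = 190.2, α = 10.2, σ_y = 1650 → σ = 305 MPa, n = 5.42
  molybdenum: E = 328.9, α = 4.93, σ_y = 486.1 → σ = 255 MPa, n = 1.91
  tungsten: E = 407.0, α = 4.58, σ_y = 730.8 → σ = 293 MPa, n = 2.50
  titanium alloy: E = 117.9, α = 8.77, σ_y = 896.3 → σ = 162 MPa, n = 5.52
The minimum is molybdenum at n = 1.91.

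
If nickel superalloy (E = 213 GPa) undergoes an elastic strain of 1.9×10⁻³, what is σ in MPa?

σ = E·ε = 213000 MPa × 1.9×10⁻³ = 405 MPa.

405 MPa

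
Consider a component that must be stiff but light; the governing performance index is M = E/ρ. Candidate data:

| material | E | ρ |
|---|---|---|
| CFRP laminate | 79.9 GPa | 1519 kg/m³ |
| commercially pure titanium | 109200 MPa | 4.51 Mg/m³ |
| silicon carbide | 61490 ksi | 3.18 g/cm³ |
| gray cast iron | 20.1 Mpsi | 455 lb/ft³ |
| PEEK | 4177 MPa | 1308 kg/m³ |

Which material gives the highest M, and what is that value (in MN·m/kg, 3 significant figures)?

silicon carbide, M = 133 MN·m/kg

After converting to SI:
  CFRP laminate: E = 79.90 GPa, ρ = 1519 kg/m³
  commercially pure titanium: E = 109.2 GPa, ρ = 4510 kg/m³
  silicon carbide: E = 424.0 GPa, ρ = 3180 kg/m³
  gray cast iron: E = 138.6 GPa, ρ = 7288 kg/m³
  PEEK: E = 4.177 GPa, ρ = 1308 kg/m³
  silicon carbide: M = 133 MN·m/kg
  CFRP laminate: M = 52.6 MN·m/kg
  commercially pure titanium: M = 24.2 MN·m/kg
  gray cast iron: M = 19.0 MN·m/kg
  PEEK: M = 3.19 MN·m/kg
Highest index: silicon carbide.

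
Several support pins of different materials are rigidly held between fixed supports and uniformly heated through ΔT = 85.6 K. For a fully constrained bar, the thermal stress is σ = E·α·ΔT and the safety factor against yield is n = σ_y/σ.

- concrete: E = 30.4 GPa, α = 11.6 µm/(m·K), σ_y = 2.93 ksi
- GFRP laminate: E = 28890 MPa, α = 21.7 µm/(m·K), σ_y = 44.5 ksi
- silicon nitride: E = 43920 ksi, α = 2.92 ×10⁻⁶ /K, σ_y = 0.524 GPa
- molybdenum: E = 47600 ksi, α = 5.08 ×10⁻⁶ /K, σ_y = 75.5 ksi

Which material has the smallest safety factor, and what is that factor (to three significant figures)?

In consistent units (E in GPa, α in ×10⁻⁶/K, σ_y in MPa):
  concrete: E = 30.40, α = 11.6, σ_y = 20.20 → σ = 30.2 MPa, n = 0.669
  GFRP laminate: E = 28.89, α = 21.7, σ_y = 306.8 → σ = 53.7 MPa, n = 5.72
  silicon nitride: E = 302.8, α = 2.92, σ_y = 524.0 → σ = 75.7 MPa, n = 6.92
  molybdenum: E = 328.2, α = 5.08, σ_y = 520.6 → σ = 143 MPa, n = 3.65
Smallest n: concrete with n = 0.669.

concrete, n = 0.669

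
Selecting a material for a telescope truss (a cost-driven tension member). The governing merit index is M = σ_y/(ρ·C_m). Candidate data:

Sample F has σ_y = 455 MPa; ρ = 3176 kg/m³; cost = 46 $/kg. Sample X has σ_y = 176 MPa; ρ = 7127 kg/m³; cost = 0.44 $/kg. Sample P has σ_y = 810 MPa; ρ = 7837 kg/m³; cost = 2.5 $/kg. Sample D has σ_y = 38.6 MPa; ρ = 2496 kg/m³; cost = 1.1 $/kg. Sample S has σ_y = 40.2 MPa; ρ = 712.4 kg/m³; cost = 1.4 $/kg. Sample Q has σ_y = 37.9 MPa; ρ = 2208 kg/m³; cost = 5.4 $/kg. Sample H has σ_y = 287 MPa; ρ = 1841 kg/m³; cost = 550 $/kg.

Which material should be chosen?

sample X

Computing M directly (units already consistent):
  sample X: M = 56.1 kN·m per $
  sample P: M = 41.3 kN·m per $
  sample S: M = 40.3 kN·m per $
  sample D: M = 14.1 kN·m per $
  sample Q: M = 3.18 kN·m per $
  sample F: M = 3.11 kN·m per $
  sample H: M = 0.283 kN·m per $
Sample X ranks first.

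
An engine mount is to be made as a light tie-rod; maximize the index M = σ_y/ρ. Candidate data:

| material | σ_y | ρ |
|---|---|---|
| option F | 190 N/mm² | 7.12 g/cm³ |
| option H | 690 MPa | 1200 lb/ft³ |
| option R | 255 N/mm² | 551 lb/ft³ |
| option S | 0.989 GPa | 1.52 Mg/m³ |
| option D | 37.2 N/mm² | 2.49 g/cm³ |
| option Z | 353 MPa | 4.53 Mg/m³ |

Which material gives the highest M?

After converting to SI:
  option F: σ_y = 190.0 MPa, ρ = 7120 kg/m³
  option H: σ_y = 690.0 MPa, ρ = 19220 kg/m³
  option R: σ_y = 255.0 MPa, ρ = 8826 kg/m³
  option S: σ_y = 989.0 MPa, ρ = 1520 kg/m³
  option D: σ_y = 37.20 MPa, ρ = 2490 kg/m³
  option Z: σ_y = 353.0 MPa, ρ = 4530 kg/m³
  option S: M = 651 kN·m/kg
  option Z: M = 77.9 kN·m/kg
  option H: M = 35.9 kN·m/kg
  option R: M = 28.9 kN·m/kg
  option F: M = 26.7 kN·m/kg
  option D: M = 14.9 kN·m/kg
Option S has the largest M.

option S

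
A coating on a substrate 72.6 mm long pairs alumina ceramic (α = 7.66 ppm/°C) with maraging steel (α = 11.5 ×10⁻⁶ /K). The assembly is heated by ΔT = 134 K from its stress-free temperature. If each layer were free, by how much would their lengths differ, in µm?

Δα = |7.66 − 11.5|×10⁻⁶/K = 3.84×10⁻⁶/K.
ΔL_mismatch = Δα·L·ΔT = 3.84×10⁻⁶ × 72.6 mm × 134.0 K = 37.4 µm.

37.4 µm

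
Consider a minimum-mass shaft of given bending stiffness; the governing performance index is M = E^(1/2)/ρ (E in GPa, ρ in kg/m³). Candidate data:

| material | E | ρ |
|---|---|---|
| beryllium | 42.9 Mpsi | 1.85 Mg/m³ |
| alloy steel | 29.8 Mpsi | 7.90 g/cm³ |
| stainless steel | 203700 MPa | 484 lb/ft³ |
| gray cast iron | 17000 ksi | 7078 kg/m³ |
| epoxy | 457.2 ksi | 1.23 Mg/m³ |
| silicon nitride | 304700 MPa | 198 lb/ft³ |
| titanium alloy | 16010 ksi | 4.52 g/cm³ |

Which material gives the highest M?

beryllium

Normalizing units and computing the index:
  beryllium: E = 295.8 GPa, ρ = 1850 kg/m³
  alloy steel: E = 205.5 GPa, ρ = 7900 kg/m³
  stainless steel: E = 203.7 GPa, ρ = 7753 kg/m³
  gray cast iron: E = 117.2 GPa, ρ = 7078 kg/m³
  epoxy: E = 3.152 GPa, ρ = 1230 kg/m³
  silicon nitride: E = 304.7 GPa, ρ = 3172 kg/m³
  titanium alloy: E = 110.4 GPa, ρ = 4520 kg/m³
  beryllium: M = 9.30×10⁻³
  silicon nitride: M = 5.50×10⁻³
  titanium alloy: M = 2.32×10⁻³
  stainless steel: M = 1.84×10⁻³
  alloy steel: M = 1.81×10⁻³
  gray cast iron: M = 1.53×10⁻³
  epoxy: M = 1.44×10⁻³
The maximum is for beryllium.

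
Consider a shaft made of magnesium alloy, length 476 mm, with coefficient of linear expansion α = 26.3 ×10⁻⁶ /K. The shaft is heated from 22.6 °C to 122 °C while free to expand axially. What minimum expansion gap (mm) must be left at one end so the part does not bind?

ΔT = 122 − 22.6 = 99.40 K.
ΔL = α·L₀·ΔT = 26.3×10⁻⁶ × 476 mm × 99.40 K = 1.24 mm.

1.24 mm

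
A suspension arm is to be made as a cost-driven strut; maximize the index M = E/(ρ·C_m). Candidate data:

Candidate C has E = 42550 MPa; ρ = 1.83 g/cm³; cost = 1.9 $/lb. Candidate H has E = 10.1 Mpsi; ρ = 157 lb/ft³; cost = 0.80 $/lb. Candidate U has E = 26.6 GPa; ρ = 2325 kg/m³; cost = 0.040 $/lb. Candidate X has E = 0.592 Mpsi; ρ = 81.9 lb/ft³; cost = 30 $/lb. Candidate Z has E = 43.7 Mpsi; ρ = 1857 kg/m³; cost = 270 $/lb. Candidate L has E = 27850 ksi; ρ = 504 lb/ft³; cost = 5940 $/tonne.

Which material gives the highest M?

Normalizing units and computing the index:
  candidate C: E = 42.55 GPa, ρ = 1830 kg/m³, cost = 4.189 $/kg
  candidate H: E = 69.64 GPa, ρ = 2515 kg/m³, cost = 1.764 $/kg
  candidate U: E = 26.60 GPa, ρ = 2325 kg/m³, cost = 0.08818 $/kg
  candidate X: E = 4.082 GPa, ρ = 1312 kg/m³, cost = 66.14 $/kg
  candidate Z: E = 301.3 GPa, ρ = 1857 kg/m³, cost = 595.2 $/kg
  candidate L: E = 192.0 GPa, ρ = 8073 kg/m³, cost = 5.940 $/kg
  candidate U: M = 130 MN·m per $
  candidate H: M = 15.7 MN·m per $
  candidate C: M = 5.55 MN·m per $
  candidate L: M = 4.00 MN·m per $
  candidate Z: M = 0.273 MN·m per $
  candidate X: M = 0.0470 MN·m per $
Candidate U ranks first.

candidate U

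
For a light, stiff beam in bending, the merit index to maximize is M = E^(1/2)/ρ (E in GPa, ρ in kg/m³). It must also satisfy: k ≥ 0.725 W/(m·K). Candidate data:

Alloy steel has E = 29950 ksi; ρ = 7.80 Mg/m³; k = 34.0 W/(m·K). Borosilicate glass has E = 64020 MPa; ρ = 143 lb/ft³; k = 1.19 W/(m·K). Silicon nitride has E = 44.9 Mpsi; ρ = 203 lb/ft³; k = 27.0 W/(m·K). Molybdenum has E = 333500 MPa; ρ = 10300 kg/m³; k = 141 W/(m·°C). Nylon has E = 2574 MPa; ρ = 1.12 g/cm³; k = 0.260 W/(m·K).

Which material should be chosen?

silicon nitride

Screen on constraints: k ≥ 0.725 W/(m·K). Survivors: alloy steel, borosilicate glass, silicon nitride, molybdenum.
Normalizing units and computing the index:
  alloy steel: E = 206.5 GPa, ρ = 7800 kg/m³
  borosilicate glass: E = 64.02 GPa, ρ = 2291 kg/m³
  silicon nitride: E = 309.6 GPa, ρ = 3252 kg/m³
  molybdenum: E = 333.5 GPa, ρ = 10300 kg/m³
  silicon nitride: M = 5.41×10⁻³
  borosilicate glass: M = 3.49×10⁻³
  alloy steel: M = 1.84×10⁻³
  molybdenum: M = 1.77×10⁻³
The maximum is for silicon nitride.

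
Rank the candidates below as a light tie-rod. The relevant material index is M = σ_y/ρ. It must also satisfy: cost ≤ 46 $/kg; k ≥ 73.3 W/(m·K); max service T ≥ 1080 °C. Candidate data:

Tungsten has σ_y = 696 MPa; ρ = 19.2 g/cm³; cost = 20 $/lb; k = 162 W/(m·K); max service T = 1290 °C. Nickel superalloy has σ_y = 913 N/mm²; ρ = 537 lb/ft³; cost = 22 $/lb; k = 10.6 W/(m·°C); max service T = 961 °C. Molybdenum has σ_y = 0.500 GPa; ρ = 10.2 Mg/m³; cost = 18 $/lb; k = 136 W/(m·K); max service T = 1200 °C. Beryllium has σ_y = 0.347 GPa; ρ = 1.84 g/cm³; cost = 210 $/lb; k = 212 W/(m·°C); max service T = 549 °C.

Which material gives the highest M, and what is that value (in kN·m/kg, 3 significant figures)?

Screen on constraints: cost ≤ 46 $/kg; k ≥ 73.3 W/(m·K); max service T ≥ 1080 °C. Survivors: tungsten, molybdenum.
Convert each candidate to consistent units, then evaluate M:
  tungsten: σ_y = 696.0 MPa, ρ = 19200 kg/m³
  molybdenum: σ_y = 500.0 MPa, ρ = 10200 kg/m³
  molybdenum: M = 49.0 kN·m/kg
  tungsten: M = 36.2 kN·m/kg
Molybdenum has the largest M.

molybdenum, M = 49.0 kN·m/kg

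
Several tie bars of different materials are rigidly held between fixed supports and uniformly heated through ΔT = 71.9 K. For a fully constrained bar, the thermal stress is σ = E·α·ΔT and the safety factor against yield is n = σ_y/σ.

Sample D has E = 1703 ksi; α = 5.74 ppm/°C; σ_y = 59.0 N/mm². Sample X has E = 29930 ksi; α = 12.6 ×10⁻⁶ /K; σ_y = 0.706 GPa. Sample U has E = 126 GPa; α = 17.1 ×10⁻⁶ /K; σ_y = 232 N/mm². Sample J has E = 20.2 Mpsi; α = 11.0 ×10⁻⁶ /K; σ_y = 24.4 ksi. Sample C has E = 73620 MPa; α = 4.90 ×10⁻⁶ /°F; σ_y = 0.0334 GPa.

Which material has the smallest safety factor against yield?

Converting E to GPa, α to ×10⁻⁶/K, σ_y to MPa, then σ and n for each:
  sample D: E = 11.74, α = 5.74, σ_y = 59.00 → σ = 4.85 MPa, n = 12.2
  sample X: E = 206.4, α = 12.6, σ_y = 706.0 → σ = 187 MPa, n = 3.78
  sample U: E = 126.0, α = 17.1, σ_y = 232.0 → σ = 155 MPa, n = 1.50
  sample J: E = 139.3, α = 11.0, σ_y = 168.2 → σ = 110 MPa, n = 1.53
  sample C: E = 73.62, α = 8.82, σ_y = 33.40 → σ = 46.7 MPa, n = 0.715
Smallest n: sample C with n = 0.715.

sample C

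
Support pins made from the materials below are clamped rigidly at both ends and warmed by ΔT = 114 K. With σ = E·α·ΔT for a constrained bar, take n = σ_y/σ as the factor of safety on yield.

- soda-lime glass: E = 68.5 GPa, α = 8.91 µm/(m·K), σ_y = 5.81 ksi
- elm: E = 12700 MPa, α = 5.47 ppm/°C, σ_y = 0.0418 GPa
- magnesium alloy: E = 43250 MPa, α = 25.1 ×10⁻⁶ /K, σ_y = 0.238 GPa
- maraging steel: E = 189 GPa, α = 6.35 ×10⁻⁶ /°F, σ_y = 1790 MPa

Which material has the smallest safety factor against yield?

With everything in SI (GPa, ×10⁻⁶/K, MPa):
  soda-lime glass: E = 68.50, α = 8.91, σ_y = 40.06 → σ = 69.6 MPa, n = 0.576
  elm: E = 12.70, α = 5.47, σ_y = 41.80 → σ = 7.92 MPa, n = 5.28
  magnesium alloy: E = 43.25, α = 25.1, σ_y = 238.0 → σ = 124 MPa, n = 1.92
  maraging steel: E = 189.0, α = 11.4, σ_y = 1790 → σ = 246 MPa, n = 7.27
Soda-lime glass has the lowest safety factor, n = 0.576.

soda-lime glass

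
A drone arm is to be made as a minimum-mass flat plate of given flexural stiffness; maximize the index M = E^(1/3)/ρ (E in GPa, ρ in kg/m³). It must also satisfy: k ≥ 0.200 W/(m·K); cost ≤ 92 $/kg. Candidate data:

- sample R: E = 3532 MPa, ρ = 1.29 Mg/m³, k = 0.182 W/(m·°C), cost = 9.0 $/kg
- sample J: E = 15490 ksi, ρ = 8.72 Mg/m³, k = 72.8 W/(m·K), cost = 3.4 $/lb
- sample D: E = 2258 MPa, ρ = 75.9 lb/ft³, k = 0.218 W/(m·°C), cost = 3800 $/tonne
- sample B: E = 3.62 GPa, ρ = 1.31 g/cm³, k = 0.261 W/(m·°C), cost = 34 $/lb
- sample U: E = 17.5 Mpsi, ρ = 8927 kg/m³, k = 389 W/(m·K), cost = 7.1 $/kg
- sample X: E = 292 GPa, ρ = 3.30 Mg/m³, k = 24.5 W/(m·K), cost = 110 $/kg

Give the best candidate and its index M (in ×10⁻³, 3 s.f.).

sample B, M = 1.17×10⁻³

Screen on constraints: k ≥ 0.200 W/(m·K); cost ≤ 92 $/kg. Survivors: sample J, sample D, sample B, sample U.
Normalizing units and computing the index:
  sample J: E = 106.8 GPa, ρ = 8720 kg/m³
  sample D: E = 2.258 GPa, ρ = 1216 kg/m³
  sample B: E = 3.620 GPa, ρ = 1310 kg/m³
  sample U: E = 120.7 GPa, ρ = 8927 kg/m³
  sample B: M = 1.17×10⁻³
  sample D: M = 1.08×10⁻³
  sample U: M = 0.554×10⁻³
  sample J: M = 0.544×10⁻³
Sample B has the largest M.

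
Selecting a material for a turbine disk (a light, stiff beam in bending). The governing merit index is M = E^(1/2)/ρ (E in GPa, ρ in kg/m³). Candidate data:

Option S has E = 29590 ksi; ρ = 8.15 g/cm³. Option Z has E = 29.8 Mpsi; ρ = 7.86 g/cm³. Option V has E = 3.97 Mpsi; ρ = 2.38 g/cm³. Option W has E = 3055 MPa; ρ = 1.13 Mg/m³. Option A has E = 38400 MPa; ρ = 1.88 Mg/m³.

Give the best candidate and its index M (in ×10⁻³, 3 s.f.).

In SI units:
  option S: E = 204.0 GPa, ρ = 8150 kg/m³
  option Z: E = 205.5 GPa, ρ = 7860 kg/m³
  option V: E = 27.37 GPa, ρ = 2380 kg/m³
  option W: E = 3.055 GPa, ρ = 1130 kg/m³
  option A: E = 38.40 GPa, ρ = 1880 kg/m³
  option A: M = 3.30×10⁻³
  option V: M = 2.20×10⁻³
  option Z: M = 1.82×10⁻³
  option S: M = 1.75×10⁻³
  option W: M = 1.55×10⁻³
Highest index: option A.

option A, M = 3.30×10⁻³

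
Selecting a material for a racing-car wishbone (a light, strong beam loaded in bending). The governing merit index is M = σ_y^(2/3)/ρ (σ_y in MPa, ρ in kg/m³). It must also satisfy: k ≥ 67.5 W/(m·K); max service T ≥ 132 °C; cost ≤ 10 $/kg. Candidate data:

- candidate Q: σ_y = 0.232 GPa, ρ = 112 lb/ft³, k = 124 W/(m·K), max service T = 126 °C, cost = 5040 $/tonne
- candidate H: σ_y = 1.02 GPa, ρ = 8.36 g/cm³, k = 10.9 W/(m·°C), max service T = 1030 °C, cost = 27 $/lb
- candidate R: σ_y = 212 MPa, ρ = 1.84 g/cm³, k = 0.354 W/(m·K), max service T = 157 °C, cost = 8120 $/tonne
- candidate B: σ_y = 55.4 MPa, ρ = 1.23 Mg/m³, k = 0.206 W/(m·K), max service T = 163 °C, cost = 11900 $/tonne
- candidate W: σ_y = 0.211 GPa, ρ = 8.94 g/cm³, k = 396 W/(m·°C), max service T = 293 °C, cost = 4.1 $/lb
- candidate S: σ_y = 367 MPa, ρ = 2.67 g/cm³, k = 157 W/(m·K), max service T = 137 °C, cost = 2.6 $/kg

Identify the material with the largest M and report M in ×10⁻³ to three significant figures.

Screen on constraints: k ≥ 67.5 W/(m·K); max service T ≥ 132 °C; cost ≤ 10 $/kg. Survivors: candidate W, candidate S.
Putting every candidate on a common basis:
  candidate W: σ_y = 211.0 MPa, ρ = 8940 kg/m³
  candidate S: σ_y = 367.0 MPa, ρ = 2670 kg/m³
  candidate S: M = 19.2×10⁻³
  candidate W: M = 3.96×10⁻³
The maximum is for candidate S.

candidate S, M = 19.2×10⁻³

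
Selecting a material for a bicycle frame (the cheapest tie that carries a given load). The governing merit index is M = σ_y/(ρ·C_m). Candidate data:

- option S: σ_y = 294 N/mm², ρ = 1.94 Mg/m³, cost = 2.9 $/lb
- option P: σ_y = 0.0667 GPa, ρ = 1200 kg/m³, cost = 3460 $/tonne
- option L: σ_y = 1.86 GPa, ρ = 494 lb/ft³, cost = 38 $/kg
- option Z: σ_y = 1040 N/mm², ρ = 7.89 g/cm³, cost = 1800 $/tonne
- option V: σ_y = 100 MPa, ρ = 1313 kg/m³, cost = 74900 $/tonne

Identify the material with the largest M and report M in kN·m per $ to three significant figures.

Putting every candidate on a common basis:
  option S: σ_y = 294.0 MPa, ρ = 1940 kg/m³, cost = 6.393 $/kg
  option P: σ_y = 66.70 MPa, ρ = 1200 kg/m³, cost = 3.460 $/kg
  option L: σ_y = 1860 MPa, ρ = 7913 kg/m³, cost = 38.00 $/kg
  option Z: σ_y = 1040 MPa, ρ = 7890 kg/m³, cost = 1.800 $/kg
  option V: σ_y = 100.0 MPa, ρ = 1313 kg/m³, cost = 74.90 $/kg
  option Z: M = 73.2 kN·m per $
  option S: M = 23.7 kN·m per $
  option P: M = 16.1 kN·m per $
  option L: M = 6.19 kN·m per $
  option V: M = 1.02 kN·m per $
Option Z ranks first.

option Z, M = 73.2 kN·m per $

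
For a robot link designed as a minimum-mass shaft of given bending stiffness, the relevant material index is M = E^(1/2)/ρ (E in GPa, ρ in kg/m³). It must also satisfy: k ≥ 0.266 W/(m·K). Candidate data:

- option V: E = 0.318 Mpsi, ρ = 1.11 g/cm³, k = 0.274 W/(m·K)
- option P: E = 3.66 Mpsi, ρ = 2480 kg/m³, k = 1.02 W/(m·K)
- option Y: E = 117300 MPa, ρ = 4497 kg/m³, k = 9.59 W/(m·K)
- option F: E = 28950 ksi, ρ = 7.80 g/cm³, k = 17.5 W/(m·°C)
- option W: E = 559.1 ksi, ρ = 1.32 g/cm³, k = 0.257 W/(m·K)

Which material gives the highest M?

option Y

Screen on constraints: k ≥ 0.266 W/(m·K). Survivors: option V, option P, option Y, option F.
Normalizing units and computing the index:
  option V: E = 2.193 GPa, ρ = 1110 kg/m³
  option P: E = 25.23 GPa, ρ = 2480 kg/m³
  option Y: E = 117.3 GPa, ρ = 4497 kg/m³
  option F: E = 199.6 GPa, ρ = 7800 kg/m³
  option Y: M = 2.41×10⁻³
  option P: M = 2.03×10⁻³
  option F: M = 1.81×10⁻³
  option V: M = 1.33×10⁻³
Highest index: option Y.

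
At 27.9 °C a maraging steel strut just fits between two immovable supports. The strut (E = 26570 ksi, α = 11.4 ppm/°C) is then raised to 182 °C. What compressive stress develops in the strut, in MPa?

E = 26570 ksi = 183.2 GPa.
ΔT = 154.1 K. Constrained thermal stress σ = E·α·ΔT = 183.2×10³ MPa × 11.4×10⁻⁶ × 154.1 = 322 MPa (compressive).

322 MPa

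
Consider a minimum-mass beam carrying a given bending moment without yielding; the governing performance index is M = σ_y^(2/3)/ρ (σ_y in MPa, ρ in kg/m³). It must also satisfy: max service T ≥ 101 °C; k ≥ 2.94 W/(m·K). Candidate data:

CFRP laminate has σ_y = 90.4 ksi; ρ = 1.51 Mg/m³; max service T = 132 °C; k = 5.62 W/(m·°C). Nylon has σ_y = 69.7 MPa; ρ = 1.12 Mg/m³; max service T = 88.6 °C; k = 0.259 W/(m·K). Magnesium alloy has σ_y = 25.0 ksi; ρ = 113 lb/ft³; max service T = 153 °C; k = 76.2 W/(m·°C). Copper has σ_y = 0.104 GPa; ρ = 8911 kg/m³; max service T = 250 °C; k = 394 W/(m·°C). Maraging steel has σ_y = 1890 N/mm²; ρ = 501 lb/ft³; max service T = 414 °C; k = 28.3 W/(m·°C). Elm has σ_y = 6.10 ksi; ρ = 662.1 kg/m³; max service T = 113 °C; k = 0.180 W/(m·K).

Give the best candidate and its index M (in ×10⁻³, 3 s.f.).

Screen on constraints: max service T ≥ 101 °C; k ≥ 2.94 W/(m·K). Survivors: CFRP laminate, magnesium alloy, copper, maraging steel.
Putting every candidate on a common basis:
  CFRP laminate: σ_y = 623.3 MPa, ρ = 1510 kg/m³
  magnesium alloy: σ_y = 172.4 MPa, ρ = 1810 kg/m³
  copper: σ_y = 104.0 MPa, ρ = 8911 kg/m³
  maraging steel: σ_y = 1890 MPa, ρ = 8025 kg/m³
  CFRP laminate: M = 48.3×10⁻³
  maraging steel: M = 19.0×10⁻³
  magnesium alloy: M = 17.1×10⁻³
  copper: M = 2.48×10⁻³
CFRP laminate ranks first.

CFRP laminate, M = 48.3×10⁻³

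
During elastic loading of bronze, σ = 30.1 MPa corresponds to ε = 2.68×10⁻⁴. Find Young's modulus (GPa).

E = σ/ε = 30.1 MPa / 2.68×10⁻⁴ = 112300 MPa = 112 GPa.

112 GPa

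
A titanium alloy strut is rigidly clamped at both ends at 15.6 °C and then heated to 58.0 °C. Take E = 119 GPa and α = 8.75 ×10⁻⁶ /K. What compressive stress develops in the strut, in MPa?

ΔT = 42.40 K. Constrained thermal stress σ = E·α·ΔT = 119.0×10³ MPa × 8.75×10⁻⁶ × 42.40 = 44.1 MPa (compressive).

44.1 MPa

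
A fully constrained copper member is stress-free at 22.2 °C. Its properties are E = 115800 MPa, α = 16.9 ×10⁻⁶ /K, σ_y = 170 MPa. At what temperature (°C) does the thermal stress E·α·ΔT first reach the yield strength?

109 °C

E = 115800 MPa = 115.8 GPa.
E·α·ΔT = 170.0 MPa ⇒ ΔT = 170.0 / (115.8×10³ × 16.9×10⁻⁶) = 86.87 K.
T = 22.2 + 86.87 = 109.1 °C.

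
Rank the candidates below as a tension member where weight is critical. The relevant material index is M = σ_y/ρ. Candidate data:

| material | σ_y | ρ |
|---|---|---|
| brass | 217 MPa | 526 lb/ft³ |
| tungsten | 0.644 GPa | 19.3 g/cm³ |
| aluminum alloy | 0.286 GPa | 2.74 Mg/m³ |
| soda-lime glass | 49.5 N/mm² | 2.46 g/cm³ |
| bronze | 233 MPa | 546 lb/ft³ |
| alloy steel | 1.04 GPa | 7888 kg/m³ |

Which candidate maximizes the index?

alloy steel

Normalizing units and computing the index:
  brass: σ_y = 217.0 MPa, ρ = 8426 kg/m³
  tungsten: σ_y = 644.0 MPa, ρ = 19300 kg/m³
  aluminum alloy: σ_y = 286.0 MPa, ρ = 2740 kg/m³
  soda-lime glass: σ_y = 49.50 MPa, ρ = 2460 kg/m³
  bronze: σ_y = 233.0 MPa, ρ = 8746 kg/m³
  alloy steel: σ_y = 1040 MPa, ρ = 7888 kg/m³
  alloy steel: M = 132 kN·m/kg
  aluminum alloy: M = 104 kN·m/kg
  tungsten: M = 33.4 kN·m/kg
  bronze: M = 26.6 kN·m/kg
  brass: M = 25.8 kN·m/kg
  soda-lime glass: M = 20.1 kN·m/kg
The maximum is for alloy steel.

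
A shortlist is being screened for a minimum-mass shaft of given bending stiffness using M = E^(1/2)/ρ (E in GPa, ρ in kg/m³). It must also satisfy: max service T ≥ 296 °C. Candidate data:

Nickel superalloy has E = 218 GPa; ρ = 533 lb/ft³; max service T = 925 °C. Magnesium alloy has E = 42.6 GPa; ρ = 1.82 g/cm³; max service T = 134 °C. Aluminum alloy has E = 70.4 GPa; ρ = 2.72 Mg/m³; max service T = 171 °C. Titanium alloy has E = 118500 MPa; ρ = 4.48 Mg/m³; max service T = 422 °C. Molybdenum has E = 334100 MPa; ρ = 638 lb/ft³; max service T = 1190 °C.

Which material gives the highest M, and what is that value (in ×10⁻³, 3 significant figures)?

Screen on constraints: max service T ≥ 296 °C. Survivors: nickel superalloy, titanium alloy, molybdenum.
In SI units:
  nickel superalloy: E = 218.0 GPa, ρ = 8538 kg/m³
  titanium alloy: E = 118.5 GPa, ρ = 4480 kg/m³
  molybdenum: E = 334.1 GPa, ρ = 10220 kg/m³
  titanium alloy: M = 2.43×10⁻³
  molybdenum: M = 1.79×10⁻³
  nickel superalloy: M = 1.73×10⁻³
Highest index: titanium alloy.

titanium alloy, M = 2.43×10⁻³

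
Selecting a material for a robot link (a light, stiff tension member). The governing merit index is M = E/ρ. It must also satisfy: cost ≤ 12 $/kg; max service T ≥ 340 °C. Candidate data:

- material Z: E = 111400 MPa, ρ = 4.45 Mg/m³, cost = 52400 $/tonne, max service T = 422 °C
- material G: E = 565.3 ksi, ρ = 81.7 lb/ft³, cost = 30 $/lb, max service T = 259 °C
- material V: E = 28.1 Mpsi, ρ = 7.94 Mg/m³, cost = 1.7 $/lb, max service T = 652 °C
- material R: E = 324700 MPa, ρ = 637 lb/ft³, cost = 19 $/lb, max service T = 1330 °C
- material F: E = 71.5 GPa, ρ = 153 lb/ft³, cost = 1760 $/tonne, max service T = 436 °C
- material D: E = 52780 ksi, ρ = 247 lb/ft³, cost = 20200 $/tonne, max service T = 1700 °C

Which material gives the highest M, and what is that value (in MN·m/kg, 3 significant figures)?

material F, M = 29.2 MN·m/kg

Screen on constraints: cost ≤ 12 $/kg; max service T ≥ 340 °C. Survivors: material V, material F.
In SI units:
  material V: E = 193.7 GPa, ρ = 7940 kg/m³
  material F: E = 71.50 GPa, ρ = 2451 kg/m³
  material F: M = 29.2 MN·m/kg
  material V: M = 24.4 MN·m/kg
Material F has the largest M.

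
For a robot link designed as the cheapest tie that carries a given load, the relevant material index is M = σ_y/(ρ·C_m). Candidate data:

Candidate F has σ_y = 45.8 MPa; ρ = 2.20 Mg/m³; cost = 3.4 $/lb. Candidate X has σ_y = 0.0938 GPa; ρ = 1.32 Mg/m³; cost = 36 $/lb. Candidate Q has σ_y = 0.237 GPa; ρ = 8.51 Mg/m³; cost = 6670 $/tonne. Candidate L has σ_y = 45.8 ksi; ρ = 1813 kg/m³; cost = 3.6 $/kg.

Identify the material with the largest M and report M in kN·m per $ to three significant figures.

candidate L, M = 48.4 kN·m per $

After converting to SI:
  candidate F: σ_y = 45.80 MPa, ρ = 2200 kg/m³, cost = 7.496 $/kg
  candidate X: σ_y = 93.80 MPa, ρ = 1320 kg/m³, cost = 79.37 $/kg
  candidate Q: σ_y = 237.0 MPa, ρ = 8510 kg/m³, cost = 6.670 $/kg
  candidate L: σ_y = 315.8 MPa, ρ = 1813 kg/m³, cost = 3.600 $/kg
  candidate L: M = 48.4 kN·m per $
  candidate Q: M = 4.18 kN·m per $
  candidate F: M = 2.78 kN·m per $
  candidate X: M = 0.895 kN·m per $
Highest index: candidate L.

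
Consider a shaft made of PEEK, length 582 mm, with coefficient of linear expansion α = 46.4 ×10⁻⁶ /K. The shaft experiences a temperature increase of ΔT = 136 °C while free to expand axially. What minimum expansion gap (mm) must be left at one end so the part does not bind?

3.67 mm

ΔL = α·L₀·ΔT = 46.4×10⁻⁶ × 582 mm × 136.0 K = 3.67 mm.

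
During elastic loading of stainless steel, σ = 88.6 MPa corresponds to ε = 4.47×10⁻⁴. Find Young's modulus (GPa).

E = σ/ε = 88.6 MPa / 4.47×10⁻⁴ = 198200 MPa = 198 GPa.

198 GPa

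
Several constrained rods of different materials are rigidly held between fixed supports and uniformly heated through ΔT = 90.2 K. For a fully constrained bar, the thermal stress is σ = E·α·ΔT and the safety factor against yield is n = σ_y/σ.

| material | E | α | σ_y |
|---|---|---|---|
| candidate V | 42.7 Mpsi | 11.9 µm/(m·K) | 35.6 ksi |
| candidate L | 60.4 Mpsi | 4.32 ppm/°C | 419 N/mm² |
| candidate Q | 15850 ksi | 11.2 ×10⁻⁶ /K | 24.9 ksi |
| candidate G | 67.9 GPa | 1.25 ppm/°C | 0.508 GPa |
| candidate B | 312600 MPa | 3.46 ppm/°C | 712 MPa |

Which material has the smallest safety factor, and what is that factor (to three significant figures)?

candidate V, n = 0.777

In consistent units (E in GPa, α in ×10⁻⁶/K, σ_y in MPa):
  candidate V: E = 294.4, α = 11.9, σ_y = 245.5 → σ = 316 MPa, n = 0.777
  candidate L: E = 416.4, α = 4.32, σ_y = 419.0 → σ = 162 MPa, n = 2.58
  candidate Q: E = 109.3, α = 11.2, σ_y = 171.7 → σ = 110 MPa, n = 1.56
  candidate G: E = 67.90, α = 1.25, σ_y = 508.0 → σ = 7.66 MPa, n = 66.4
  candidate B: E = 312.6, α = 3.46, σ_y = 712.0 → σ = 97.6 MPa, n = 7.30
Candidate V has the lowest safety factor, n = 0.777.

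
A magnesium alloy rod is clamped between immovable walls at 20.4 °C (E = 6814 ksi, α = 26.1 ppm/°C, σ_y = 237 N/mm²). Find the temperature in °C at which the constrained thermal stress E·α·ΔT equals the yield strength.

E = 6814 ksi = 46.98 GPa.
σ_y = 237 N/mm² = 237.0 MPa.
E·α·ΔT = 237.0 MPa ⇒ ΔT = 237.0 / (46.98×10³ × 26.1×10⁻⁶) = 193.3 K.
T = 20.4 + 193.3 = 213.7 °C.

214 °C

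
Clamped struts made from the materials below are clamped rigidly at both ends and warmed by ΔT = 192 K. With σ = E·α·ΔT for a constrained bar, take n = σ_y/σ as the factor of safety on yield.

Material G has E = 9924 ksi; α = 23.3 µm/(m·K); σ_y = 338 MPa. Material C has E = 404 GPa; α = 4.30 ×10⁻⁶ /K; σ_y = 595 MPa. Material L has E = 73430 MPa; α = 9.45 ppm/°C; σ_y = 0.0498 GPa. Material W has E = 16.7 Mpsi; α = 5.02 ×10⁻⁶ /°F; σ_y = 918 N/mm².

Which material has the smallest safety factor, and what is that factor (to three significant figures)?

With everything in SI (GPa, ×10⁻⁶/K, MPa):
  material G: E = 68.42, α = 23.3, σ_y = 338.0 → σ = 306 MPa, n = 1.10
  material C: E = 404.0, α = 4.30, σ_y = 595.0 → σ = 334 MPa, n = 1.78
  material L: E = 73.43, α = 9.45, σ_y = 49.80 → σ = 133 MPa, n = 0.374
  material W: E = 115.1, α = 9.04, σ_y = 918.0 → σ = 200 MPa, n = 4.60
Material L has the lowest safety factor, n = 0.374.

material L, n = 0.374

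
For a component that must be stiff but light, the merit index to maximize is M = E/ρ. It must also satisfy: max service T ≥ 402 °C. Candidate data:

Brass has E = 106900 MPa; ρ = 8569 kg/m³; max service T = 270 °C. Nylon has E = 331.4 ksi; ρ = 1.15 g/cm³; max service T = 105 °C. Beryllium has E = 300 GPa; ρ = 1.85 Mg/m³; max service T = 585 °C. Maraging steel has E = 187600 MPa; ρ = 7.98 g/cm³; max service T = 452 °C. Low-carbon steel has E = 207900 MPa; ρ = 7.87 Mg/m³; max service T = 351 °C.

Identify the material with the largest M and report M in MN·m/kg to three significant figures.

beryllium, M = 162 MN·m/kg

Screen on constraints: max service T ≥ 402 °C. Survivors: beryllium, maraging steel.
After converting to SI:
  beryllium: E = 300.0 GPa, ρ = 1850 kg/m³
  maraging steel: E = 187.6 GPa, ρ = 7980 kg/m³
  beryllium: M = 162 MN·m/kg
  maraging steel: M = 23.5 MN·m/kg
Beryllium has the largest M.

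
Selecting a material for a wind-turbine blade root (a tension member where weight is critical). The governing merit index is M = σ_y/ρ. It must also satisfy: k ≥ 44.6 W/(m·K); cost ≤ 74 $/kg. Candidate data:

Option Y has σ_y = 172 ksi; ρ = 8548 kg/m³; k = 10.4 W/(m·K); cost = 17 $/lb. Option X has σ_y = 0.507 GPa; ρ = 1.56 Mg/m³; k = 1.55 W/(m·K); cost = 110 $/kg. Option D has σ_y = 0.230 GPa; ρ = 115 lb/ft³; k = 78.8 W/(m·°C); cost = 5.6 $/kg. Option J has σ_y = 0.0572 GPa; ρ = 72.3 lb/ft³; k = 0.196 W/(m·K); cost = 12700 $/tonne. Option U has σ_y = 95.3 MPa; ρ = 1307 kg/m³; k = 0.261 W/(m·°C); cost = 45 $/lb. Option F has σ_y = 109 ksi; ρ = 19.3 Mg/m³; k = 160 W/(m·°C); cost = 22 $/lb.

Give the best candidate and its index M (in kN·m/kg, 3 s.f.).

option D, M = 125 kN·m/kg

Screen on constraints: k ≥ 44.6 W/(m·K); cost ≤ 74 $/kg. Survivors: option D, option F.
Convert each candidate to consistent units, then evaluate M:
  option D: σ_y = 230.0 MPa, ρ = 1842 kg/m³
  option F: σ_y = 751.5 MPa, ρ = 19300 kg/m³
  option D: M = 125 kN·m/kg
  option F: M = 38.9 kN·m/kg
Option D ranks first.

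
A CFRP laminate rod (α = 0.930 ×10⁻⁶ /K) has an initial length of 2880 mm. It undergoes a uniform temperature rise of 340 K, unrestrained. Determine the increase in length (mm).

ΔL = α·L₀·ΔT = 0.930×10⁻⁶ × 2880 mm × 340.0 K = 0.911 mm.

0.911 mm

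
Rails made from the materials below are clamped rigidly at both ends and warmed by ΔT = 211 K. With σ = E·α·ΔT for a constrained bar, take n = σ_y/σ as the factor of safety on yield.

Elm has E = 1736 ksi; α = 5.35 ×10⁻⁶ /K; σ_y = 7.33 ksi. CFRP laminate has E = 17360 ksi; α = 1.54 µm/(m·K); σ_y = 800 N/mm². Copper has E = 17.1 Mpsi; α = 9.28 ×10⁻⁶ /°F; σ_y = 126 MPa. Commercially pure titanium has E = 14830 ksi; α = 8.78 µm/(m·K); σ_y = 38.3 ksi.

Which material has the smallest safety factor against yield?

With everything in SI (GPa, ×10⁻⁶/K, MPa):
  elm: E = 11.97, α = 5.35, σ_y = 50.54 → σ = 13.5 MPa, n = 3.74
  CFRP laminate: E = 119.7, α = 1.54, σ_y = 800.0 → σ = 38.9 MPa, n = 20.6
  copper: E = 117.9, α = 16.7, σ_y = 126.0 → σ = 416 MPa, n = 0.303
  commercially pure titanium: E = 102.2, α = 8.78, σ_y = 264.1 → σ = 189 MPa, n = 1.39
Smallest n: copper with n = 0.303.

copper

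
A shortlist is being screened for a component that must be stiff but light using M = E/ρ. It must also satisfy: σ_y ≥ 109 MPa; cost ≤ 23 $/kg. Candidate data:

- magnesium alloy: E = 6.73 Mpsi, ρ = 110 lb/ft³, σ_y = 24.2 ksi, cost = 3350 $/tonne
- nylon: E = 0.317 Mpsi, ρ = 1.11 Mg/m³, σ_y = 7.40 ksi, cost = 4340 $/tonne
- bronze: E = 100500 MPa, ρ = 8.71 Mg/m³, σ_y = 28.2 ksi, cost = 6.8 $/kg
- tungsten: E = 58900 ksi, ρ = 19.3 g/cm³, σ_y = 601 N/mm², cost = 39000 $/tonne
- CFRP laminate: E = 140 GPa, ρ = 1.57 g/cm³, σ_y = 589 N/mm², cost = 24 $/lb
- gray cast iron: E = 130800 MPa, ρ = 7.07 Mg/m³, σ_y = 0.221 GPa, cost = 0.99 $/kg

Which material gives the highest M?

Screen on constraints: σ_y ≥ 109 MPa; cost ≤ 23 $/kg. Survivors: magnesium alloy, bronze, gray cast iron.
Normalizing units and computing the index:
  magnesium alloy: E = 46.40 GPa, ρ = 1762 kg/m³
  bronze: E = 100.5 GPa, ρ = 8710 kg/m³
  gray cast iron: E = 130.8 GPa, ρ = 7070 kg/m³
  magnesium alloy: M = 26.3 MN·m/kg
  gray cast iron: M = 18.5 MN·m/kg
  bronze: M = 11.5 MN·m/kg
Magnesium alloy has the largest M.

magnesium alloy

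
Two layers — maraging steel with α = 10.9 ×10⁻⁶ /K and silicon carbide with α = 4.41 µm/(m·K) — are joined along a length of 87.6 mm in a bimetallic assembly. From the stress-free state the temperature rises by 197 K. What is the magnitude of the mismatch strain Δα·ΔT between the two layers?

1.28×10⁻³

Δα = |10.9 − 4.41|×10⁻⁶/K = 6.49×10⁻⁶/K.
Mismatch strain = Δα·ΔT = 6.49×10⁻⁶ × 197.0 = 1.28×10⁻³.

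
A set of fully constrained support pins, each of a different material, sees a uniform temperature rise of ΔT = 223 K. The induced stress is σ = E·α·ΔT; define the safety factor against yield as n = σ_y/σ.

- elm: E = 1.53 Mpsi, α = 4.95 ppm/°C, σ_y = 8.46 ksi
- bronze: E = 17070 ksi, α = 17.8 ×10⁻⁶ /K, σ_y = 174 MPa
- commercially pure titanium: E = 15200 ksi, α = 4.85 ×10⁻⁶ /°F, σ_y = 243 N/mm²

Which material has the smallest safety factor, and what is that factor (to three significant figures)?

Per material, after unit conversion:
  elm: E = 10.55, α = 4.95, σ_y = 58.33 → σ = 11.6 MPa, n = 5.01
  bronze: E = 117.7, α = 17.8, σ_y = 174.0 → σ = 467 MPa, n = 0.372
  commercially pure titanium: E = 104.8, α = 8.73, σ_y = 243.0 → σ = 204 MPa, n = 1.19
Bronze has the lowest safety factor, n = 0.372.

bronze, n = 0.372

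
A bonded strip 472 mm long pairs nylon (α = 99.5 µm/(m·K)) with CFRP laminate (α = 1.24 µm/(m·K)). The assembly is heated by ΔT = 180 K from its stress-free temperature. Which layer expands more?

α(nylon) = 99.5×10⁻⁶/K vs α(CFRP laminate) = 1.24×10⁻⁶/K.
Higher α expands more for the same ΔT: nylon.

nylon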